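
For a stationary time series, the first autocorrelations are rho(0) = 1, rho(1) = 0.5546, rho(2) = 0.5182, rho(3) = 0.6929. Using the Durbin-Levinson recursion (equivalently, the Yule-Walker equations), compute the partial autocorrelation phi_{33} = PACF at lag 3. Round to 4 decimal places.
\phi_{33} = 0.5160

The PACF at lag k is phi_{kk}, the last component of the solution
to the Yule-Walker system G_k phi = r_k where
  (G_k)_{ij} = rho(|i - j|), (r_k)_i = rho(i), i,j = 1..k.
Equivalently, Durbin-Levinson gives phi_{kk} iteratively:
  phi_{11} = rho(1)
  phi_{kk} = [rho(k) - sum_{j=1..k-1} phi_{k-1,j} rho(k-j)]
            / [1 - sum_{j=1..k-1} phi_{k-1,j} rho(j)],
  phi_{k,j} = phi_{k-1,j} - phi_{kk} phi_{k-1,k-j},  j = 1..k-1.
Step k = 1:
  phi_11 = rho(1) = 0.5546.
Step k = 2:
  phi_22 = [rho(2) - phi_11 rho(1)] / [1 - phi_11 rho(1)] = [0.5182 - (0.5546)(0.5546)] / [1 - (0.5546)(0.5546)]
         = 0.21061884 / 0.69241884 = 0.304178.
  Update: phi_21 = phi_11 - phi_22 phi_11 = 0.5546 - (0.304178)(0.5546) = 0.385903.
Step k = 3:
  phi_33 = [rho(3) - phi_21 rho(2) - phi_22 rho(1)] / [1 - phi_21 rho(1) - phi_22 rho(2)]
    numerator   = 0.6929 - (0.385903)(0.5182) - (0.304178)(0.5546) = 0.32422791
    denominator = 1 - (0.385903)(0.5546) - (0.304178)(0.5182) = 0.62835314
  phi_33 = 0.32422791 / 0.62835314 = 0.516.
Therefore phi_{33} = 0.5160.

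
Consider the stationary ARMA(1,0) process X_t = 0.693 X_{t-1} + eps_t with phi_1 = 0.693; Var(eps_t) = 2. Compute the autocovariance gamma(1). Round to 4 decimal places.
\gamma(1) = 2.6667

Multiply the model equation by X_{t-k} and take expectations. With theta_0 = psi_0 = 1 and psi_j the MA(infinity) weights, this gives
  gamma(k) - sum_i phi_i gamma(k-i) = c_k,
  c_k = sigma^2 * sum_{j=k..q} theta_j psi_{j-k}   (c_k = 0 for k > q),
using gamma(-m) = gamma(m).
Pure AR (q = 0): c_0 = sigma^2 = 2, c_k = 0 for k >= 1.
Equations for k = 0 and k = 1 (AR order 1):
  gamma(0) = phi_1 gamma(1) + c_0
  gamma(1) = phi_1 gamma(0) + c_1
Substituting the second into the first: gamma(0) (1 - phi_1^2) = c_0 + phi_1 c_1, so
  gamma(0) = c_0 / (1 - phi_1^2) = 2 / (1 - (0.693)^2) = 2 / 0.519751 = 3.847996.
  gamma(1) = phi_1 gamma(0) = (0.693)(3.847996) = 2.666662.
Therefore gamma(1) = 2.6667 (to 4 decimal places).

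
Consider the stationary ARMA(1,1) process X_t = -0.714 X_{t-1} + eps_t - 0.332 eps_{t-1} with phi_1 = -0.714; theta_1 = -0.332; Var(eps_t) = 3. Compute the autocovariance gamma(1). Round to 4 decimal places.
\gamma(1) = -7.9189

Multiply the model equation by X_{t-k} and take expectations. With theta_0 = psi_0 = 1 and psi_j the MA(infinity) weights, this gives
  gamma(k) - sum_i phi_i gamma(k-i) = c_k,
  c_k = sigma^2 * sum_{j=k..q} theta_j psi_{j-k}   (c_k = 0 for k > q),
using gamma(-m) = gamma(m).
psi-weights needed (psi_j = theta_j + sum_i phi_i psi_{j-i}):
  psi_1 = theta_1 + phi_1 = -0.332 + (-0.714) = -1.046
Right-hand sides:
  c_0 = sigma^2 (1 + theta_1 psi_1) = 3 * (1 + (-0.332)(-1.046)) = 3 * 1.347272 = 4.041816
  c_1 = sigma^2 theta_1 = 3 * (-0.332) = -0.996
  c_2 = 0
Equations for k = 0 and k = 1 (AR order 1):
  gamma(0) = phi_1 gamma(1) + c_0
  gamma(1) = phi_1 gamma(0) + c_1
Substituting the second into the first: gamma(0) (1 - phi_1^2) = c_0 + phi_1 c_1, so
  gamma(0) = (c_0 + phi_1 c_1) / (1 - phi_1^2) = (4.041816 + (-0.714)(-0.996)) / (1 - (-0.714)^2) = 4.75296 / 0.490204 = 9.695882.
  gamma(1) = phi_1 gamma(0) + c_1 = (-0.714)(9.695882) + (-0.996) = -7.91886.
Therefore gamma(1) = -7.9189 (to 4 decimal places).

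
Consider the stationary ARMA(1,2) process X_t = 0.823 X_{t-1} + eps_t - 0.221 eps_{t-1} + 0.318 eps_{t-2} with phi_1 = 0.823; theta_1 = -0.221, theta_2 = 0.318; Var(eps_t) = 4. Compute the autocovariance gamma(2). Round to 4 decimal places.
\gamma(2) = 10.4218

Multiply the model equation by X_{t-k} and take expectations. With theta_0 = psi_0 = 1 and psi_j the MA(infinity) weights, this gives
  gamma(k) - sum_i phi_i gamma(k-i) = c_k,
  c_k = sigma^2 * sum_{j=k..q} theta_j psi_{j-k}   (c_k = 0 for k > q),
using gamma(-m) = gamma(m).
psi-weights needed (psi_j = theta_j + sum_i phi_i psi_{j-i}):
  psi_1 = theta_1 + phi_1 = -0.221 + (0.823) = 0.602
  psi_2 = theta_2 + phi_1 psi_1 = 0.318 + (0.823)(0.602) = 0.813446
Right-hand sides:
  c_0 = sigma^2 (1 + theta_1 psi_1 + theta_2 psi_2) = 4 * (1 + (-0.221)(0.602) + (0.318)(0.813446)) = 4 * 1.125634 = 4.502535
  c_1 = sigma^2 (theta_1 + theta_2 psi_1) = 4 * (-0.221 + (0.318)(0.602)) = -0.118256
  c_2 = sigma^2 theta_2 = 4 * (0.318) = 1.272
Equations for k = 0 and k = 1 (AR order 1):
  gamma(0) = phi_1 gamma(1) + c_0
  gamma(1) = phi_1 gamma(0) + c_1
Substituting the second into the first: gamma(0) (1 - phi_1^2) = c_0 + phi_1 c_1, so
  gamma(0) = (c_0 + phi_1 c_1) / (1 - phi_1^2) = (4.502535 + (0.823)(-0.118256)) / (1 - (0.823)^2) = 4.405211 / 0.322671 = 13.652329.
  gamma(1) = phi_1 gamma(0) + c_1 = (0.823)(13.652329) + (-0.118256) = 11.117611.
For k = 2: gamma(2) = phi_1 gamma(1) + c_2
  = (0.823)(11.117611) + (1.272) = 10.421794.
Therefore gamma(2) = 10.4218 (to 4 decimal places).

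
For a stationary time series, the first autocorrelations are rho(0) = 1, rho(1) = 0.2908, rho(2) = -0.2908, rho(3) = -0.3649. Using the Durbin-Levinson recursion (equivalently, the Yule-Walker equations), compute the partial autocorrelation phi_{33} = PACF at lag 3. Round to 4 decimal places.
\phi_{33} = -0.1660

The PACF at lag k is phi_{kk}, the last component of the solution
to the Yule-Walker system G_k phi = r_k where
  (G_k)_{ij} = rho(|i - j|), (r_k)_i = rho(i), i,j = 1..k.
Equivalently, Durbin-Levinson gives phi_{kk} iteratively:
  phi_{11} = rho(1)
  phi_{kk} = [rho(k) - sum_{j=1..k-1} phi_{k-1,j} rho(k-j)]
            / [1 - sum_{j=1..k-1} phi_{k-1,j} rho(j)],
  phi_{k,j} = phi_{k-1,j} - phi_{kk} phi_{k-1,k-j},  j = 1..k-1.
Step k = 1:
  phi_11 = rho(1) = 0.2908.
Step k = 2:
  phi_22 = [rho(2) - phi_11 rho(1)] / [1 - phi_11 rho(1)] = [-0.2908 - (0.2908)(0.2908)] / [1 - (0.2908)(0.2908)]
         = -0.37536464 / 0.91543536 = -0.410039.
  Update: phi_21 = phi_11 - phi_22 phi_11 = 0.2908 - (-0.410039)(0.2908) = 0.410039.
Step k = 3:
  phi_33 = [rho(3) - phi_21 rho(2) - phi_22 rho(1)] / [1 - phi_21 rho(1) - phi_22 rho(2)]
    numerator   = -0.3649 - (0.410039)(-0.2908) - (-0.410039)(0.2908) = -0.12642104
    denominator = 1 - (0.410039)(0.2908) - (-0.410039)(-0.2908) = 0.76152104
  phi_33 = -0.12642104 / 0.76152104 = -0.166.
Therefore phi_{33} = -0.1660.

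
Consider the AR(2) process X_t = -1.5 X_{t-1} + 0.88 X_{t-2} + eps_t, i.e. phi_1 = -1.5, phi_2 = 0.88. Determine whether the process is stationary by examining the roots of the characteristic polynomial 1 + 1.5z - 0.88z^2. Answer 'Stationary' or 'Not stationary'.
\text{Not stationary}

The AR(p) characteristic polynomial is P(z) = 1 + 1.5z - 0.88z^2.
Stationarity requires all roots to lie outside the unit circle, i.e. |z| > 1 for every root.
Set 1 + (1.5) z + (-0.88) z^2 = 0, i.e. a z^2 + b z + c = 0 with a = -0.88, b = 1.5, c = 1.
Discriminant D = b^2 - 4ac = (1.5)^2 - 4*(-0.88)*1 = 2.25 - (-3.52) = 5.77.
D >= 0, so the roots are real: z = (-b +/- sqrt(D)) / (2a) = (-1.5 +/- 2.402082) / (-1.76).
  z_1 = (-1.5 + 2.402082) / (-1.76) = -0.5125,   |z_1| = 0.5125.
  z_2 = (-1.5 - 2.402082) / (-1.76) = 2.2171,   |z_2| = 2.2171.
Moduli of all roots: 0.5125, 2.2171.
All moduli strictly greater than 1? No.
Verdict: Not stationary.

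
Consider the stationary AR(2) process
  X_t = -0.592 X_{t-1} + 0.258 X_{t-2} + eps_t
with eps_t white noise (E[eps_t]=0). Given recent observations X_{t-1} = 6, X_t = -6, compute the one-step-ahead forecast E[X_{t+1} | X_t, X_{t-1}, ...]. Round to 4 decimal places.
E[X_{t+1} \mid \mathcal F_t] = 5.1000

For an AR(p) model X_t = c + sum_i phi_i X_{t-i} + eps_t, the
one-step-ahead conditional mean is
  E[X_{t+1} | X_t, ...] = c + sum_i phi_i X_{t+1-i}.
Substitute known values:
  E[X_{t+1} | ...] = (-0.592) * (-6) + (0.258) * (6)
                   = 5.1000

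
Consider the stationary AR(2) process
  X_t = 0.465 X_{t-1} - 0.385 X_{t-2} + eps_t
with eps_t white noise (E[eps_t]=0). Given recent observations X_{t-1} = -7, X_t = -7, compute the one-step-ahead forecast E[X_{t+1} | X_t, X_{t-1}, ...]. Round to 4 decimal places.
E[X_{t+1} \mid \mathcal F_t] = -0.5600

For an AR(p) model X_t = c + sum_i phi_i X_{t-i} + eps_t, the
one-step-ahead conditional mean is
  E[X_{t+1} | X_t, ...] = c + sum_i phi_i X_{t+1-i}.
Substitute known values:
  E[X_{t+1} | ...] = (0.465) * (-7) + (-0.385) * (-7)
                   = -0.5600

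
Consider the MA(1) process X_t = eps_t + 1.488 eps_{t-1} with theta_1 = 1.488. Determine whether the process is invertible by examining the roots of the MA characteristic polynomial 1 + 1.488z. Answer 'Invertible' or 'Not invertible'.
\text{Not invertible}

The MA(q) characteristic polynomial is P(z) = 1 + 1.488z.
Invertibility requires all roots to lie outside the unit circle, i.e. |z| > 1 for every root.
This is linear in z: 1 + (1.488) z = 0  =>  z = -1/(1.488) = -0.672043,  |z| = 0.672043.
Moduli of all roots: 0.6720.
All moduli strictly greater than 1? No.
Verdict: Not invertible.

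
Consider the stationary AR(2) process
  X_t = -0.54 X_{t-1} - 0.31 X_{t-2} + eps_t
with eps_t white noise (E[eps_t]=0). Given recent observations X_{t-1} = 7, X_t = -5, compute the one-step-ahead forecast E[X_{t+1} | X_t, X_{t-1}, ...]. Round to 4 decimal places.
E[X_{t+1} \mid \mathcal F_t] = 0.5300

For an AR(p) model X_t = c + sum_i phi_i X_{t-i} + eps_t, the
one-step-ahead conditional mean is
  E[X_{t+1} | X_t, ...] = c + sum_i phi_i X_{t+1-i}.
Substitute known values:
  E[X_{t+1} | ...] = (-0.54) * (-5) + (-0.31) * (7)
                   = 0.5300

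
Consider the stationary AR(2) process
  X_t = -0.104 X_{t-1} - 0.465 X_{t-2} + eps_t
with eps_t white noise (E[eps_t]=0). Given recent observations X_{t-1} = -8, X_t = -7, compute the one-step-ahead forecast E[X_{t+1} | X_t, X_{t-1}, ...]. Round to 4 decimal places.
E[X_{t+1} \mid \mathcal F_t] = 4.4480

For an AR(p) model X_t = c + sum_i phi_i X_{t-i} + eps_t, the
one-step-ahead conditional mean is
  E[X_{t+1} | X_t, ...] = c + sum_i phi_i X_{t+1-i}.
Substitute known values:
  E[X_{t+1} | ...] = (-0.104) * (-7) + (-0.465) * (-8)
                   = 4.4480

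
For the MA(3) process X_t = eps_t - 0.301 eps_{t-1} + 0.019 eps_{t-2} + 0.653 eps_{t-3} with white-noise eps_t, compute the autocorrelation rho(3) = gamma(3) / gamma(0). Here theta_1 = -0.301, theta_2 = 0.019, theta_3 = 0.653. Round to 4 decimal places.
\rho(3) = 0.4303

For an MA(q) process with theta_0 = 1, the autocovariance is
  gamma(k) = sigma^2 * sum_{i=0..q-k} theta_i * theta_{i+k},
and rho(k) = gamma(k) / gamma(0). Sigma^2 cancels.
  numerator   = (1)*(0.653) = 0.653.
  denominator = (1)^2 + (-0.301)^2 + (0.019)^2 + (0.653)^2 = 1.517371.
  rho(3) = 0.653 / 1.517371 = 0.4303.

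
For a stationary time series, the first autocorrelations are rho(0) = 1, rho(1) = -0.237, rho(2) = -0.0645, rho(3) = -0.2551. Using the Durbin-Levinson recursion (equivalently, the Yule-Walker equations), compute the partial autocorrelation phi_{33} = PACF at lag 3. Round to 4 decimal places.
\phi_{33} = -0.3260

The PACF at lag k is phi_{kk}, the last component of the solution
to the Yule-Walker system G_k phi = r_k where
  (G_k)_{ij} = rho(|i - j|), (r_k)_i = rho(i), i,j = 1..k.
Equivalently, Durbin-Levinson gives phi_{kk} iteratively:
  phi_{11} = rho(1)
  phi_{kk} = [rho(k) - sum_{j=1..k-1} phi_{k-1,j} rho(k-j)]
            / [1 - sum_{j=1..k-1} phi_{k-1,j} rho(j)],
  phi_{k,j} = phi_{k-1,j} - phi_{kk} phi_{k-1,k-j},  j = 1..k-1.
Step k = 1:
  phi_11 = rho(1) = -0.237.
Step k = 2:
  phi_22 = [rho(2) - phi_11 rho(1)] / [1 - phi_11 rho(1)] = [-0.0645 - (-0.237)(-0.237)] / [1 - (-0.237)(-0.237)]
         = -0.120669 / 0.943831 = -0.12785.
  Update: phi_21 = phi_11 - phi_22 phi_11 = -0.237 - (-0.12785)(-0.237) = -0.267301.
Step k = 3:
  phi_33 = [rho(3) - phi_21 rho(2) - phi_22 rho(1)] / [1 - phi_21 rho(1) - phi_22 rho(2)]
    numerator   = -0.2551 - (-0.267301)(-0.0645) - (-0.12785)(-0.237) = -0.30264138
    denominator = 1 - (-0.267301)(-0.237) - (-0.12785)(-0.0645) = 0.92840344
  phi_33 = -0.30264138 / 0.92840344 = -0.326.
Therefore phi_{33} = -0.3260.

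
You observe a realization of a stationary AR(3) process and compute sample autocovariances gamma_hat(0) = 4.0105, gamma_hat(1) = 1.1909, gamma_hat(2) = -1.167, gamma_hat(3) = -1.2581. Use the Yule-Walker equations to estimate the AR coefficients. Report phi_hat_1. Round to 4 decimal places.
\hat\phi_{1} = 0.3830

The Yule-Walker equations for an AR(p) process read, in matrix form,
  Gamma_p phi = r_p,   with   (Gamma_p)_{ij} = gamma(|i - j|),
                       (r_p)_i = gamma(i),   i,j = 1..p.
Substitute the sample gammas (Toeplitz matrix and right-hand side of size 3):
  Gamma_p = [[4.0105, 1.1909, -1.167], [1.1909, 4.0105, 1.1909], [-1.167, 1.1909, 4.0105]]
  r_p     = [1.1909, -1.167, -1.2581]
Written out (R1..R3):
  (R1) 4.0105 phi_1 + 1.1909 phi_2 - 1.167 phi_3 = 1.1909
  (R2) 1.1909 phi_1 + 4.0105 phi_2 + 1.1909 phi_3 = -1.167
  (R3) -1.167 phi_1 + 1.1909 phi_2 + 4.0105 phi_3 = -1.2581
Gaussian elimination:
  R2 <- R2 - (1.1909/4.0105) R1 = R2 - (0.296946) R1:  3.656868 phi_2 + 1.537435 phi_3 = -1.520632
  R3 <- R3 - (-1.167/4.0105) R1 = R3 - (-0.290986) R1:  1.537435 phi_2 + 3.670919 phi_3 = -0.911565
  R3 <- R3 - (1.537435/3.656868) R2 = R3 - (0.420424) R2:  3.024544 phi_3 = -0.272254
Back-substitution:
  phi_hat_3 = -0.272254 / 3.024544 = -0.090015
  phi_hat_2 = (-1.520632 - (1.537435)(-0.090015)) / 3.656868 = -0.377985
  phi_hat_1 = (1.1909 - (1.1909)(-0.377985) - (-1.167)(-0.090015)) / 4.0105 = 0.382993
So phi_hat = [0.3830, -0.3780, -0.0900].
Therefore phi_hat_1 = 0.3830.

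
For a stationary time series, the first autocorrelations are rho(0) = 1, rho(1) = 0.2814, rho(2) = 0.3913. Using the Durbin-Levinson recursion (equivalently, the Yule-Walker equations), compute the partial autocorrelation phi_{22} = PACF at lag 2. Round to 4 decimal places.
\phi_{22} = 0.3390

The PACF at lag k is phi_{kk}, the last component of the solution
to the Yule-Walker system G_k phi = r_k where
  (G_k)_{ij} = rho(|i - j|), (r_k)_i = rho(i), i,j = 1..k.
Equivalently, Durbin-Levinson gives phi_{kk} iteratively:
  phi_{11} = rho(1)
  phi_{kk} = [rho(k) - sum_{j=1..k-1} phi_{k-1,j} rho(k-j)]
            / [1 - sum_{j=1..k-1} phi_{k-1,j} rho(j)],
  phi_{k,j} = phi_{k-1,j} - phi_{kk} phi_{k-1,k-j},  j = 1..k-1.
Step k = 1:
  phi_11 = rho(1) = 0.2814.
Step k = 2:
  phi_22 = [rho(2) - phi_11 rho(1)] / [1 - phi_11 rho(1)] = [0.3913 - (0.2814)(0.2814)] / [1 - (0.2814)(0.2814)]
         = 0.31211404 / 0.92081404 = 0.339.
Therefore phi_{22} = 0.3390.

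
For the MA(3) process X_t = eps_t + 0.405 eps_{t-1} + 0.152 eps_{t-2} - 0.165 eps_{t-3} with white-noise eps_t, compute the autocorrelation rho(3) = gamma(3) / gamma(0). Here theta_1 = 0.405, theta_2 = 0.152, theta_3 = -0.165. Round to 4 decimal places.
\rho(3) = -0.1359

For an MA(q) process with theta_0 = 1, the autocovariance is
  gamma(k) = sigma^2 * sum_{i=0..q-k} theta_i * theta_{i+k},
and rho(k) = gamma(k) / gamma(0). Sigma^2 cancels.
  numerator   = (1)*(-0.165) = -0.165.
  denominator = (1)^2 + (0.405)^2 + (0.152)^2 + (-0.165)^2 = 1.214354.
  rho(3) = -0.165 / 1.214354 = -0.1359.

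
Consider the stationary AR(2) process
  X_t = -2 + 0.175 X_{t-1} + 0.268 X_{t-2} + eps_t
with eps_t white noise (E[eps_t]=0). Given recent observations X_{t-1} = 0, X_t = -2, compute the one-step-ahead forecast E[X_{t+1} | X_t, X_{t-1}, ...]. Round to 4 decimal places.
E[X_{t+1} \mid \mathcal F_t] = -2.3500

For an AR(p) model X_t = c + sum_i phi_i X_{t-i} + eps_t, the
one-step-ahead conditional mean is
  E[X_{t+1} | X_t, ...] = c + sum_i phi_i X_{t+1-i}.
Substitute known values:
  E[X_{t+1} | ...] = -2 + (0.175) * (-2) + (0.268) * (0)
                   = -2.3500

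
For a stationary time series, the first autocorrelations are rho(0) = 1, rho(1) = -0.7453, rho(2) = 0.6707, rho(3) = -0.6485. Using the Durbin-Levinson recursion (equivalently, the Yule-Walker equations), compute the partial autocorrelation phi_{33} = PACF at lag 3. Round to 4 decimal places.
\phi_{33} = -0.2050

The PACF at lag k is phi_{kk}, the last component of the solution
to the Yule-Walker system G_k phi = r_k where
  (G_k)_{ij} = rho(|i - j|), (r_k)_i = rho(i), i,j = 1..k.
Equivalently, Durbin-Levinson gives phi_{kk} iteratively:
  phi_{11} = rho(1)
  phi_{kk} = [rho(k) - sum_{j=1..k-1} phi_{k-1,j} rho(k-j)]
            / [1 - sum_{j=1..k-1} phi_{k-1,j} rho(j)],
  phi_{k,j} = phi_{k-1,j} - phi_{kk} phi_{k-1,k-j},  j = 1..k-1.
Step k = 1:
  phi_11 = rho(1) = -0.7453.
Step k = 2:
  phi_22 = [rho(2) - phi_11 rho(1)] / [1 - phi_11 rho(1)] = [0.6707 - (-0.7453)(-0.7453)] / [1 - (-0.7453)(-0.7453)]
         = 0.11522791 / 0.44452791 = 0.259214.
  Update: phi_21 = phi_11 - phi_22 phi_11 = -0.7453 - (0.259214)(-0.7453) = -0.552108.
Step k = 3:
  phi_33 = [rho(3) - phi_21 rho(2) - phi_22 rho(1)] / [1 - phi_21 rho(1) - phi_22 rho(2)]
    numerator   = -0.6485 - (-0.552108)(0.6707) - (0.259214)(-0.7453) = -0.08500907
    denominator = 1 - (-0.552108)(-0.7453) - (0.259214)(0.6707) = 0.41465921
  phi_33 = -0.08500907 / 0.41465921 = -0.205.
Therefore phi_{33} = -0.2050.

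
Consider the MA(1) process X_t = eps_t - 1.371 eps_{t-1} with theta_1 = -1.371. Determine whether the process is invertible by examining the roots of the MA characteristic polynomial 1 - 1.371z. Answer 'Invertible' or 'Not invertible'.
\text{Not invertible}

The MA(q) characteristic polynomial is P(z) = 1 - 1.371z.
Invertibility requires all roots to lie outside the unit circle, i.e. |z| > 1 for every root.
This is linear in z: 1 + (-1.371) z = 0  =>  z = -1/(-1.371) = 0.729395,  |z| = 0.729395.
Moduli of all roots: 0.7294.
All moduli strictly greater than 1? No.
Verdict: Not invertible.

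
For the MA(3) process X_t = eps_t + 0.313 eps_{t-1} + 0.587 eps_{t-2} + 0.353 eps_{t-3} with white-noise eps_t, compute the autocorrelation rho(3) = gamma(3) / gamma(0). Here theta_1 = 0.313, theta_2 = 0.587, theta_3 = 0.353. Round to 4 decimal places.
\rho(3) = 0.2253

For an MA(q) process with theta_0 = 1, the autocovariance is
  gamma(k) = sigma^2 * sum_{i=0..q-k} theta_i * theta_{i+k},
and rho(k) = gamma(k) / gamma(0). Sigma^2 cancels.
  numerator   = (1)*(0.353) = 0.353.
  denominator = (1)^2 + (0.313)^2 + (0.587)^2 + (0.353)^2 = 1.567147.
  rho(3) = 0.353 / 1.567147 = 0.2253.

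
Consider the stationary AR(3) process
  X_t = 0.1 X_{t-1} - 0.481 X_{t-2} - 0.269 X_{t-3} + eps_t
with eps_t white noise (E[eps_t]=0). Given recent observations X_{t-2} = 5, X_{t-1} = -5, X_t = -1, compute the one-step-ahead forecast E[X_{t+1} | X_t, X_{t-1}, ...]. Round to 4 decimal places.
E[X_{t+1} \mid \mathcal F_t] = 0.9600

For an AR(p) model X_t = c + sum_i phi_i X_{t-i} + eps_t, the
one-step-ahead conditional mean is
  E[X_{t+1} | X_t, ...] = c + sum_i phi_i X_{t+1-i}.
Substitute known values:
  E[X_{t+1} | ...] = (0.1) * (-1) + (-0.481) * (-5) + (-0.269) * (5)
                   = 0.9600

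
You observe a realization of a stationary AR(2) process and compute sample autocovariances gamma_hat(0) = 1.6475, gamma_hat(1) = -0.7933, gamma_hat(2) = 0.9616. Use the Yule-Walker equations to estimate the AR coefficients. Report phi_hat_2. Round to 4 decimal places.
\hat\phi_{2} = 0.4580

The Yule-Walker equations for an AR(p) process read, in matrix form,
  Gamma_p phi = r_p,   with   (Gamma_p)_{ij} = gamma(|i - j|),
                       (r_p)_i = gamma(i),   i,j = 1..p.
Substitute the sample gammas (Toeplitz matrix and right-hand side of size 2):
  Gamma_p = [[1.6475, -0.7933], [-0.7933, 1.6475]]
  r_p     = [-0.7933, 0.9616]
Written out:
  1.6475 phi_1 - 0.7933 phi_2 = -0.7933
  -0.7933 phi_1 + 1.6475 phi_2 = 0.9616
Solve by Cramer's rule:
  det = gamma(0)^2 - gamma(1)^2 = (1.6475)^2 - (-0.7933)^2 = 2.71425625 - 0.62932489 = 2.08493136
  phi_hat_1 = [gamma(1) gamma(0) - gamma(1) gamma(2)] / det = [(-0.7933)(1.6475) - (-0.7933)(0.9616)] / 2.08493136 = -0.54412447 / 2.08493136 = -0.261
  phi_hat_2 = [gamma(0) gamma(2) - gamma(1)^2] / det = [(1.6475)(0.9616) - (-0.7933)^2] / 2.08493136 = 0.95491111 / 2.08493136 = 0.458
So phi_hat = [-0.2610, 0.4580].
Therefore phi_hat_2 = 0.4580.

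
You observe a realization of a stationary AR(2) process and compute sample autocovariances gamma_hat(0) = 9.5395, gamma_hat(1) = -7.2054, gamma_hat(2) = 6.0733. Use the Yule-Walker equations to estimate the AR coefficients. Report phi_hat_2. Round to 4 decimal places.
\hat\phi_{2} = 0.1540

The Yule-Walker equations for an AR(p) process read, in matrix form,
  Gamma_p phi = r_p,   with   (Gamma_p)_{ij} = gamma(|i - j|),
                       (r_p)_i = gamma(i),   i,j = 1..p.
Substitute the sample gammas (Toeplitz matrix and right-hand side of size 2):
  Gamma_p = [[9.5395, -7.2054], [-7.2054, 9.5395]]
  r_p     = [-7.2054, 6.0733]
Written out:
  9.5395 phi_1 - 7.2054 phi_2 = -7.2054
  -7.2054 phi_1 + 9.5395 phi_2 = 6.0733
Solve by Cramer's rule:
  det = gamma(0)^2 - gamma(1)^2 = (9.5395)^2 - (-7.2054)^2 = 91.00206025 - 51.91778916 = 39.08427109
  phi_hat_1 = [gamma(1) gamma(0) - gamma(1) gamma(2)] / det = [(-7.2054)(9.5395) - (-7.2054)(6.0733)] / 39.08427109 = -24.97535748 / 39.08427109 = -0.639
  phi_hat_2 = [gamma(0) gamma(2) - gamma(1)^2] / det = [(9.5395)(6.0733) - (-7.2054)^2] / 39.08427109 = 6.01845619 / 39.08427109 = 0.154
So phi_hat = [-0.6390, 0.1540].
Therefore phi_hat_2 = 0.1540.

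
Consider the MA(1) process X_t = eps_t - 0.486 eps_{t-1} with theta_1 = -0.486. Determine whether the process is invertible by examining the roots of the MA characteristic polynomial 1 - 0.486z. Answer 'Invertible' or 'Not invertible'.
\text{Invertible}

The MA(q) characteristic polynomial is P(z) = 1 - 0.486z.
Invertibility requires all roots to lie outside the unit circle, i.e. |z| > 1 for every root.
This is linear in z: 1 + (-0.486) z = 0  =>  z = -1/(-0.486) = 2.057613,  |z| = 2.057613.
Moduli of all roots: 2.0576.
All moduli strictly greater than 1? Yes.
Verdict: Invertible.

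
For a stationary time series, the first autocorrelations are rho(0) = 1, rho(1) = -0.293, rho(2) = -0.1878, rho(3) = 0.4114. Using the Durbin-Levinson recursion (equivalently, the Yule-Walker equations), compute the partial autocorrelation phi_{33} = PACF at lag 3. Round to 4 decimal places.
\phi_{33} = 0.3030

The PACF at lag k is phi_{kk}, the last component of the solution
to the Yule-Walker system G_k phi = r_k where
  (G_k)_{ij} = rho(|i - j|), (r_k)_i = rho(i), i,j = 1..k.
Equivalently, Durbin-Levinson gives phi_{kk} iteratively:
  phi_{11} = rho(1)
  phi_{kk} = [rho(k) - sum_{j=1..k-1} phi_{k-1,j} rho(k-j)]
            / [1 - sum_{j=1..k-1} phi_{k-1,j} rho(j)],
  phi_{k,j} = phi_{k-1,j} - phi_{kk} phi_{k-1,k-j},  j = 1..k-1.
Step k = 1:
  phi_11 = rho(1) = -0.293.
Step k = 2:
  phi_22 = [rho(2) - phi_11 rho(1)] / [1 - phi_11 rho(1)] = [-0.1878 - (-0.293)(-0.293)] / [1 - (-0.293)(-0.293)]
         = -0.273649 / 0.914151 = -0.299348.
  Update: phi_21 = phi_11 - phi_22 phi_11 = -0.293 - (-0.299348)(-0.293) = -0.380709.
Step k = 3:
  phi_33 = [rho(3) - phi_21 rho(2) - phi_22 rho(1)] / [1 - phi_21 rho(1) - phi_22 rho(2)]
    numerator   = 0.4114 - (-0.380709)(-0.1878) - (-0.299348)(-0.293) = 0.252194
    denominator = 1 - (-0.380709)(-0.293) - (-0.299348)(-0.1878) = 0.8322348
  phi_33 = 0.252194 / 0.8322348 = 0.303.
Therefore phi_{33} = 0.3030.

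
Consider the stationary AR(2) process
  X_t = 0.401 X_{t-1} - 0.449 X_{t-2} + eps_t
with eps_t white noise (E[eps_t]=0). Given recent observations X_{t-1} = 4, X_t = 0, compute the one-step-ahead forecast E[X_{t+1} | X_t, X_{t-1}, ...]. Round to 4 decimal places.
E[X_{t+1} \mid \mathcal F_t] = -1.7960

For an AR(p) model X_t = c + sum_i phi_i X_{t-i} + eps_t, the
one-step-ahead conditional mean is
  E[X_{t+1} | X_t, ...] = c + sum_i phi_i X_{t+1-i}.
Substitute known values:
  E[X_{t+1} | ...] = (0.401) * (0) + (-0.449) * (4)
                   = -1.7960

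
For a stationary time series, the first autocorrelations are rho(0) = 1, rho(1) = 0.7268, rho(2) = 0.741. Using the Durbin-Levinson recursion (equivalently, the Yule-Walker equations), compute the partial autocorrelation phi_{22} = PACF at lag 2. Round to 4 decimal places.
\phi_{22} = 0.4510

The PACF at lag k is phi_{kk}, the last component of the solution
to the Yule-Walker system G_k phi = r_k where
  (G_k)_{ij} = rho(|i - j|), (r_k)_i = rho(i), i,j = 1..k.
Equivalently, Durbin-Levinson gives phi_{kk} iteratively:
  phi_{11} = rho(1)
  phi_{kk} = [rho(k) - sum_{j=1..k-1} phi_{k-1,j} rho(k-j)]
            / [1 - sum_{j=1..k-1} phi_{k-1,j} rho(j)],
  phi_{k,j} = phi_{k-1,j} - phi_{kk} phi_{k-1,k-j},  j = 1..k-1.
Step k = 1:
  phi_11 = rho(1) = 0.7268.
Step k = 2:
  phi_22 = [rho(2) - phi_11 rho(1)] / [1 - phi_11 rho(1)] = [0.741 - (0.7268)(0.7268)] / [1 - (0.7268)(0.7268)]
         = 0.21276176 / 0.47176176 = 0.451.
Therefore phi_{22} = 0.4510.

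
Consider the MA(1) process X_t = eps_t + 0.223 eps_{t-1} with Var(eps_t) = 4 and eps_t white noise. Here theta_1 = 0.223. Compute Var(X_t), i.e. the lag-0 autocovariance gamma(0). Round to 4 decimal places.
\gamma(0) = 4.1989

For an MA(q) process X_t = eps_t + sum_i theta_i eps_{t-i} with
Var(eps_t) = sigma^2, the variance is
  gamma(0) = sigma^2 * (1 + sum_i theta_i^2).
  sum_i theta_i^2 = (0.223)^2 = 0.049729.
  gamma(0) = 4 * (1 + 0.049729) = 4 * 1.049729 = 4.198916, which rounds to 4.1989.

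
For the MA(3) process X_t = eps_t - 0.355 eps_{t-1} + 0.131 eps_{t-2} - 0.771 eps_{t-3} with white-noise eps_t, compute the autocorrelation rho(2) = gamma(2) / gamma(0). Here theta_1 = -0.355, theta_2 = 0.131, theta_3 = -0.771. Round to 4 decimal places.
\rho(2) = 0.2329

For an MA(q) process with theta_0 = 1, the autocovariance is
  gamma(k) = sigma^2 * sum_{i=0..q-k} theta_i * theta_{i+k},
and rho(k) = gamma(k) / gamma(0). Sigma^2 cancels.
  numerator   = (1)*(0.131) + (-0.355)*(-0.771) = 0.404705.
  denominator = (1)^2 + (-0.355)^2 + (0.131)^2 + (-0.771)^2 = 1.737627.
  rho(2) = 0.404705 / 1.737627 = 0.2329.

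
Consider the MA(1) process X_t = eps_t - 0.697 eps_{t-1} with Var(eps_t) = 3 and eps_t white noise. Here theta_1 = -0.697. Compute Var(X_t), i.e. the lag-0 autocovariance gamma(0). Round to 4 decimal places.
\gamma(0) = 4.4574

For an MA(q) process X_t = eps_t + sum_i theta_i eps_{t-i} with
Var(eps_t) = sigma^2, the variance is
  gamma(0) = sigma^2 * (1 + sum_i theta_i^2).
  sum_i theta_i^2 = (-0.697)^2 = 0.485809.
  gamma(0) = 3 * (1 + 0.485809) = 3 * 1.485809 = 4.457427, which rounds to 4.4574.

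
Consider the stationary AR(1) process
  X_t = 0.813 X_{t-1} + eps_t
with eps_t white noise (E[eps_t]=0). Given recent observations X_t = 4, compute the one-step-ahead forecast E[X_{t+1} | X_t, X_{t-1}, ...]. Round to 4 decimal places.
E[X_{t+1} \mid \mathcal F_t] = 3.2520

For an AR(p) model X_t = c + sum_i phi_i X_{t-i} + eps_t, the
one-step-ahead conditional mean is
  E[X_{t+1} | X_t, ...] = c + sum_i phi_i X_{t+1-i}.
Substitute known values:
  E[X_{t+1} | ...] = (0.813) * (4)
                   = 3.2520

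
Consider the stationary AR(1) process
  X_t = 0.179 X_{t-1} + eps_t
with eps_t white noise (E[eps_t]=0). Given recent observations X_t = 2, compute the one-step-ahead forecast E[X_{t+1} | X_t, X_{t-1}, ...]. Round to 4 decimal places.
E[X_{t+1} \mid \mathcal F_t] = 0.3580

For an AR(p) model X_t = c + sum_i phi_i X_{t-i} + eps_t, the
one-step-ahead conditional mean is
  E[X_{t+1} | X_t, ...] = c + sum_i phi_i X_{t+1-i}.
Substitute known values:
  E[X_{t+1} | ...] = (0.179) * (2)
                   = 0.3580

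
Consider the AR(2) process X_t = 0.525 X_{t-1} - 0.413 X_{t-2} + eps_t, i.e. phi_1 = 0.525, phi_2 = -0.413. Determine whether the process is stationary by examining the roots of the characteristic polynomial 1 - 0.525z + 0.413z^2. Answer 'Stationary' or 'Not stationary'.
\text{Stationary}

The AR(p) characteristic polynomial is P(z) = 1 - 0.525z + 0.413z^2.
Stationarity requires all roots to lie outside the unit circle, i.e. |z| > 1 for every root.
Set 1 + (-0.525) z + (0.413) z^2 = 0, i.e. a z^2 + b z + c = 0 with a = 0.413, b = -0.525, c = 1.
Discriminant D = b^2 - 4ac = (-0.525)^2 - 4*(0.413)*1 = 0.275625 - (1.652) = -1.376375.
D < 0, so the roots are the complex-conjugate pair z = (-b +/- i sqrt(-D)) / (2a) = 0.6356 +/- 1.4203i.
For a conjugate pair |z|^2 = z * conj(z) = (product of roots) = c/a = 1/(0.413) = 2.421308, so |z| = sqrt(2.421308) = 1.5561 for both roots.
Moduli of all roots: 1.5561, 1.5561.
All moduli strictly greater than 1? Yes.
Verdict: Stationary.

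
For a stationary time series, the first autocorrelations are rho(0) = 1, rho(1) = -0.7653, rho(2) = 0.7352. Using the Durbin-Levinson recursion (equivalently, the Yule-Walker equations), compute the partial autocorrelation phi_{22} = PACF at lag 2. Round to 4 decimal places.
\phi_{22} = 0.3609

The PACF at lag k is phi_{kk}, the last component of the solution
to the Yule-Walker system G_k phi = r_k where
  (G_k)_{ij} = rho(|i - j|), (r_k)_i = rho(i), i,j = 1..k.
Equivalently, Durbin-Levinson gives phi_{kk} iteratively:
  phi_{11} = rho(1)
  phi_{kk} = [rho(k) - sum_{j=1..k-1} phi_{k-1,j} rho(k-j)]
            / [1 - sum_{j=1..k-1} phi_{k-1,j} rho(j)],
  phi_{k,j} = phi_{k-1,j} - phi_{kk} phi_{k-1,k-j},  j = 1..k-1.
Step k = 1:
  phi_11 = rho(1) = -0.7653.
Step k = 2:
  phi_22 = [rho(2) - phi_11 rho(1)] / [1 - phi_11 rho(1)] = [0.7352 - (-0.7653)(-0.7653)] / [1 - (-0.7653)(-0.7653)]
         = 0.14951591 / 0.41431591 = 0.3609.
Therefore phi_{22} = 0.3609.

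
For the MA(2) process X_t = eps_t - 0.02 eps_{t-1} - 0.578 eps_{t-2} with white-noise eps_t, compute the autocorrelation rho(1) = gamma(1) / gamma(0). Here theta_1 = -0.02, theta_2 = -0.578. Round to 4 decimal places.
\rho(1) = -0.0063

For an MA(q) process with theta_0 = 1, the autocovariance is
  gamma(k) = sigma^2 * sum_{i=0..q-k} theta_i * theta_{i+k},
and rho(k) = gamma(k) / gamma(0). Sigma^2 cancels.
  numerator   = (1)*(-0.02) + (-0.02)*(-0.578) = -0.00844.
  denominator = (1)^2 + (-0.02)^2 + (-0.578)^2 = 1.334484.
  rho(1) = -0.00844 / 1.334484 = -0.0063.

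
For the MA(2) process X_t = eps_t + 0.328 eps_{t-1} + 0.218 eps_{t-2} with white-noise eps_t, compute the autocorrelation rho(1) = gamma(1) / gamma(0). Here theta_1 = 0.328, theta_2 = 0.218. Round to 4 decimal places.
\rho(1) = 0.3459

For an MA(q) process with theta_0 = 1, the autocovariance is
  gamma(k) = sigma^2 * sum_{i=0..q-k} theta_i * theta_{i+k},
and rho(k) = gamma(k) / gamma(0). Sigma^2 cancels.
  numerator   = (1)*(0.328) + (0.328)*(0.218) = 0.399504.
  denominator = (1)^2 + (0.328)^2 + (0.218)^2 = 1.155108.
  rho(1) = 0.399504 / 1.155108 = 0.3459.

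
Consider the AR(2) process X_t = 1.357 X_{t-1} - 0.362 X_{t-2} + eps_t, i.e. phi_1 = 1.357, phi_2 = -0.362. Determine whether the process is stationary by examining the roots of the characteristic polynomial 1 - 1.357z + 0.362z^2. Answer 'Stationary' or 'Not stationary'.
\text{Stationary}

The AR(p) characteristic polynomial is P(z) = 1 - 1.357z + 0.362z^2.
Stationarity requires all roots to lie outside the unit circle, i.e. |z| > 1 for every root.
Set 1 + (-1.357) z + (0.362) z^2 = 0, i.e. a z^2 + b z + c = 0 with a = 0.362, b = -1.357, c = 1.
Discriminant D = b^2 - 4ac = (-1.357)^2 - 4*(0.362)*1 = 1.841449 - (1.448) = 0.393449.
D >= 0, so the roots are real: z = (-b +/- sqrt(D)) / (2a) = (1.357 +/- 0.627255) / (0.724).
  z_1 = (1.357 + 0.627255) / (0.724) = 2.7407,   |z_1| = 2.7407.
  z_2 = (1.357 - 0.627255) / (0.724) = 1.0079,   |z_2| = 1.0079.
Moduli of all roots: 2.7407, 1.0079.
All moduli strictly greater than 1? Yes.
Verdict: Stationary.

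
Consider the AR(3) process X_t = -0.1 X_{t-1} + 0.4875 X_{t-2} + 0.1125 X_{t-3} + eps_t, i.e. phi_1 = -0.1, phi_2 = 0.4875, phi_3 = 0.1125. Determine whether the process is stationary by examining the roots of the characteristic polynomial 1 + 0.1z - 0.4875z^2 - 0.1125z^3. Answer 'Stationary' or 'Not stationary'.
\text{Stationary}

The AR(p) characteristic polynomial is P(z) = 1 + 0.1z - 0.4875z^2 - 0.1125z^3.
Stationarity requires all roots to lie outside the unit circle, i.e. |z| > 1 for every root.
Degree 3: look for a simple real root z0 first, then factor out (1 - z/z0) and solve the remaining quadratic.
Testing z0 = -4: P(-4) = 1 + (0.1)(-4) + (-0.4875)(-4)^2 + (-0.1125)(-4)^3
  = 1 + (-0.4) + (-7.8) + (7.2) = 0.  So z_0 = -4 is a root, |z_0| = 4.
Divide out the factor (1 + 0.25 z) = (1 - z/z0) (since 1/z0 = -0.25):
  P(z) = (1 + 0.25 z)(1 + (-0.15) z + (-0.45) z^2)
  [check: z-coef -0.15 - (-0.25) = 0.1; z^2-coef -0.45 - (-0.25)(-0.15) = -0.4875; z^3-coef -(-0.25)(-0.45) = -0.1125.]
Remaining roots from the quadratic factor 1 + (-0.15) z + (-0.45) z^2:
  Set 1 + (-0.15) z + (-0.45) z^2 = 0, i.e. a z^2 + b z + c = 0 with a = -0.45, b = -0.15, c = 1.
  Discriminant D = b^2 - 4ac = (-0.15)^2 - 4*(-0.45)*1 = 0.0225 - (-1.8) = 1.8225.
  D >= 0, so the roots are real: z = (-b +/- sqrt(D)) / (2a) = (0.15 +/- 1.35) / (-0.9).
    z_1 = (0.15 + 1.35) / (-0.9) = -1.6667,   |z_1| = 1.6667.
    z_2 = (0.15 - 1.35) / (-0.9) = 1.3333,   |z_2| = 1.3333.
Moduli of all roots: 4.0000, 1.6667, 1.3333.
All moduli strictly greater than 1? Yes.
Verdict: Stationary.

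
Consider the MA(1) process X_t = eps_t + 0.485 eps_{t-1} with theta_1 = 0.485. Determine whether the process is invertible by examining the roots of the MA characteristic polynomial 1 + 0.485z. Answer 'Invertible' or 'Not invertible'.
\text{Invertible}

The MA(q) characteristic polynomial is P(z) = 1 + 0.485z.
Invertibility requires all roots to lie outside the unit circle, i.e. |z| > 1 for every root.
This is linear in z: 1 + (0.485) z = 0  =>  z = -1/(0.485) = -2.061856,  |z| = 2.061856.
Moduli of all roots: 2.0619.
All moduli strictly greater than 1? Yes.
Verdict: Invertible.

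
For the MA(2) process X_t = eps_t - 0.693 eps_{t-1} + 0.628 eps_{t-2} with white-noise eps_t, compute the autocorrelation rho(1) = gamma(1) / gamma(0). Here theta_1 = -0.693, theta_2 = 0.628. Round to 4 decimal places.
\rho(1) = -0.6018

For an MA(q) process with theta_0 = 1, the autocovariance is
  gamma(k) = sigma^2 * sum_{i=0..q-k} theta_i * theta_{i+k},
and rho(k) = gamma(k) / gamma(0). Sigma^2 cancels.
  numerator   = (1)*(-0.693) + (-0.693)*(0.628) = -1.128204.
  denominator = (1)^2 + (-0.693)^2 + (0.628)^2 = 1.874633.
  rho(1) = -1.128204 / 1.874633 = -0.6018.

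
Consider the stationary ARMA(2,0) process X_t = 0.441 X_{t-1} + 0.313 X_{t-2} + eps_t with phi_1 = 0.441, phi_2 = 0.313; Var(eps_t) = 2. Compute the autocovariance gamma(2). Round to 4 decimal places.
\gamma(2) = 2.2480

Multiply the model equation by X_{t-k} and take expectations. With theta_0 = psi_0 = 1 and psi_j the MA(infinity) weights, this gives
  gamma(k) - sum_i phi_i gamma(k-i) = c_k,
  c_k = sigma^2 * sum_{j=k..q} theta_j psi_{j-k}   (c_k = 0 for k > q),
using gamma(-m) = gamma(m).
Pure AR (q = 0): c_0 = sigma^2 = 2, c_k = 0 for k >= 1.
Equations for k = 0, 1, 2 (AR order 2, c_2 = 0):
  (E0) gamma(0) = phi_1 gamma(1) + phi_2 gamma(2) + c_0
  (E1) gamma(1) = phi_1 gamma(0) + phi_2 gamma(1) + c_1
  (E2) gamma(2) = phi_1 gamma(1) + phi_2 gamma(0)
From (E1): gamma(1) = A gamma(0) + B with
  A = phi_1 / (1 - phi_2) = 0.441 / 0.687 = 0.641921,   B = c_1 / (1 - phi_2) = 0 / 0.687 = 0.
Insert (E2) into (E0): gamma(0) (1 - phi_2^2) = phi_1 (1 + phi_2) gamma(1) + c_0.
  phi_1 (1 + phi_2) = (0.441)(1.313) = 0.579033,   1 - phi_2^2 = 0.902031.
Replace gamma(1) by A gamma(0) + B and collect gamma(0):
  gamma(0) [0.902031 - (0.579033)(0.641921)] = c_0 = 2
  gamma(0) * 0.530337 = 2
  gamma(0) = 2 / 0.530337 = 3.771185.
  gamma(1) = A gamma(0) = (0.641921)(3.771185) = 2.420804.
  gamma(2) = phi_1 gamma(1) + phi_2 gamma(0) = (0.441)(2.420804) + (0.313)(3.771185) = 2.247955.
Therefore gamma(2) = 2.2480 (to 4 decimal places).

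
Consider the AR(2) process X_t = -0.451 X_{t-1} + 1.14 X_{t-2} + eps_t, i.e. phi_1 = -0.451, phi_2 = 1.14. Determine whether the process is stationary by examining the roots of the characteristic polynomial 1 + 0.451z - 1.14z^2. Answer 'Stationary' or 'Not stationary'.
\text{Not stationary}

The AR(p) characteristic polynomial is P(z) = 1 + 0.451z - 1.14z^2.
Stationarity requires all roots to lie outside the unit circle, i.e. |z| > 1 for every root.
Set 1 + (0.451) z + (-1.14) z^2 = 0, i.e. a z^2 + b z + c = 0 with a = -1.14, b = 0.451, c = 1.
Discriminant D = b^2 - 4ac = (0.451)^2 - 4*(-1.14)*1 = 0.203401 - (-4.56) = 4.763401.
D >= 0, so the roots are real: z = (-b +/- sqrt(D)) / (2a) = (-0.451 +/- 2.182522) / (-2.28).
  z_1 = (-0.451 + 2.182522) / (-2.28) = -0.7594,   |z_1| = 0.7594.
  z_2 = (-0.451 - 2.182522) / (-2.28) = 1.1551,   |z_2| = 1.1551.
Moduli of all roots: 0.7594, 1.1551.
All moduli strictly greater than 1? No.
Verdict: Not stationary.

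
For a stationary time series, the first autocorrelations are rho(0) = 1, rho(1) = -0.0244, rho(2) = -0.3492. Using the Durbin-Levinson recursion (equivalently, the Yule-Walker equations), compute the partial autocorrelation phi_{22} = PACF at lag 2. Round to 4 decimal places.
\phi_{22} = -0.3500

The PACF at lag k is phi_{kk}, the last component of the solution
to the Yule-Walker system G_k phi = r_k where
  (G_k)_{ij} = rho(|i - j|), (r_k)_i = rho(i), i,j = 1..k.
Equivalently, Durbin-Levinson gives phi_{kk} iteratively:
  phi_{11} = rho(1)
  phi_{kk} = [rho(k) - sum_{j=1..k-1} phi_{k-1,j} rho(k-j)]
            / [1 - sum_{j=1..k-1} phi_{k-1,j} rho(j)],
  phi_{k,j} = phi_{k-1,j} - phi_{kk} phi_{k-1,k-j},  j = 1..k-1.
Step k = 1:
  phi_11 = rho(1) = -0.0244.
Step k = 2:
  phi_22 = [rho(2) - phi_11 rho(1)] / [1 - phi_11 rho(1)] = [-0.3492 - (-0.0244)(-0.0244)] / [1 - (-0.0244)(-0.0244)]
         = -0.34979536 / 0.99940464 = -0.35.
Therefore phi_{22} = -0.3500.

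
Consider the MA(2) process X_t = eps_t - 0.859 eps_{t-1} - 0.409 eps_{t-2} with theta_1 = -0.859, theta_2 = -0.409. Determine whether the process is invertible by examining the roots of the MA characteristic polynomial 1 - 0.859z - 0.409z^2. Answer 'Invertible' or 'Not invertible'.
\text{Not invertible}

The MA(q) characteristic polynomial is P(z) = 1 - 0.859z - 0.409z^2.
Invertibility requires all roots to lie outside the unit circle, i.e. |z| > 1 for every root.
Set 1 + (-0.859) z + (-0.409) z^2 = 0, i.e. a z^2 + b z + c = 0 with a = -0.409, b = -0.859, c = 1.
Discriminant D = b^2 - 4ac = (-0.859)^2 - 4*(-0.409)*1 = 0.737881 - (-1.636) = 2.373881.
D >= 0, so the roots are real: z = (-b +/- sqrt(D)) / (2a) = (0.859 +/- 1.54074) / (-0.818).
  z_1 = (0.859 + 1.54074) / (-0.818) = -2.9337,   |z_1| = 2.9337.
  z_2 = (0.859 - 1.54074) / (-0.818) = 0.8334,   |z_2| = 0.8334.
Moduli of all roots: 2.9337, 0.8334.
All moduli strictly greater than 1? No.
Verdict: Not invertible.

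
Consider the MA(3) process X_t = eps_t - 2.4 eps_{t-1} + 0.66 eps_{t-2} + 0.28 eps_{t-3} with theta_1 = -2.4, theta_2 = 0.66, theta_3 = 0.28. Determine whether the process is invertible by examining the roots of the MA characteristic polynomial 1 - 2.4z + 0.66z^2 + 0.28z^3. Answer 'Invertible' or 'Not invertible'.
\text{Not invertible}

The MA(q) characteristic polynomial is P(z) = 1 - 2.4z + 0.66z^2 + 0.28z^3.
Invertibility requires all roots to lie outside the unit circle, i.e. |z| > 1 for every root.
Degree 3: look for a simple real root z0 first, then factor out (1 - z/z0) and solve the remaining quadratic.
Testing z0 = 0.5: P(0.5) = 1 + (-2.4)(0.5) + (0.66)(0.5)^2 + (0.28)(0.5)^3
  = 1 + (-1.2) + (0.165) + (0.035) = 0.  So z_0 = 0.5 is a root, |z_0| = 0.5.
Divide out the factor (1 - 2 z) = (1 - z/z0) (since 1/z0 = 2):
  P(z) = (1 - 2 z)(1 + (-0.4) z + (-0.14) z^2)
  [check: z-coef -0.4 - (2) = -2.4; z^2-coef -0.14 - (2)(-0.4) = 0.66; z^3-coef -(2)(-0.14) = 0.28.]
Remaining roots from the quadratic factor 1 + (-0.4) z + (-0.14) z^2:
  Set 1 + (-0.4) z + (-0.14) z^2 = 0, i.e. a z^2 + b z + c = 0 with a = -0.14, b = -0.4, c = 1.
  Discriminant D = b^2 - 4ac = (-0.4)^2 - 4*(-0.14)*1 = 0.16 - (-0.56) = 0.72.
  D >= 0, so the roots are real: z = (-b +/- sqrt(D)) / (2a) = (0.4 +/- 0.848528) / (-0.28).
    z_1 = (0.4 + 0.848528) / (-0.28) = -4.459,   |z_1| = 4.459.
    z_2 = (0.4 - 0.848528) / (-0.28) = 1.6019,   |z_2| = 1.6019.
Moduli of all roots: 0.5000, 4.4590, 1.6019.
All moduli strictly greater than 1? No.
Verdict: Not invertible.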